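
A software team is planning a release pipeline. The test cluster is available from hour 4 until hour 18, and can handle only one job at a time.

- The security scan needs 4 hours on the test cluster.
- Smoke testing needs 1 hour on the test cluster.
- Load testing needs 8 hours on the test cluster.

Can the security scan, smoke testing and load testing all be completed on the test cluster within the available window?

Yes

The test cluster window is 18 − 4 = 14 hours.
Running back to back, the jobs need 4 + 1 + 8 = 13 hours on the test cluster.
Since 13 ≤ 14, they fit within the window.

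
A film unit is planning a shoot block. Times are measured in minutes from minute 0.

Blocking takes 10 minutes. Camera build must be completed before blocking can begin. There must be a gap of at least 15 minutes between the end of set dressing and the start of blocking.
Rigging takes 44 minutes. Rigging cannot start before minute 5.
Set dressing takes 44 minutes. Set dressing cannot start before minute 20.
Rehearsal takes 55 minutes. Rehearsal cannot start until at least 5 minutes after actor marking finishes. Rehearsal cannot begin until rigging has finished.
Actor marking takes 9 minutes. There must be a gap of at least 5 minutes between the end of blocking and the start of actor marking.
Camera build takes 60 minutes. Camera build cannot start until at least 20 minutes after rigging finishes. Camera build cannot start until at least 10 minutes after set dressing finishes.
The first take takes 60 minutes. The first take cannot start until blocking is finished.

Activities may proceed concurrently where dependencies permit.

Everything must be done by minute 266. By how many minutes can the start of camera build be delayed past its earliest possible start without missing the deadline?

After its own release at minute 20, set dressing can start at minute 20 and finishes at minute 64.
Rigging waits on its own release at minute 5, so it starts at minute 5 and finishes at 5 + 44 = minute 49.
Camera build needs all of rigging (finishes minute 49, plus 20-minute gap → minute 69); set dressing (finishes minute 64, plus 10-minute gap → minute 74). That puts its earliest start at minute 74; it finishes at 74 + 60 = minute 134.

Working backward from the deadline:
To finish by minute 266, rehearsal (duration 55) must start no later than minute 211.
Actor marking has to be done before rehearsal (must start by minute 211, minus 5-minute gap → minute 206). That means finishing by minute 206, i.e. starting by 206 − 9 = minute 197.
To finish by minute 266, the first take (duration 60) must start no later than minute 206.
Blocking has several dependents: actor marking (must start by minute 197, minus 5-minute gap → minute 192); the first take (must start by minute 206). The earliest of those limits is minute 192, so blocking must start by 192 − 10 = minute 182.
Camera build must finish before blocking (must start by minute 182). With a 60-minute duration, camera build must start by 182 − 60 = minute 122.
So camera build can start as early as minute 74 and as late as minute 122, giving 122 − 74 = 48 minutes of slack.

48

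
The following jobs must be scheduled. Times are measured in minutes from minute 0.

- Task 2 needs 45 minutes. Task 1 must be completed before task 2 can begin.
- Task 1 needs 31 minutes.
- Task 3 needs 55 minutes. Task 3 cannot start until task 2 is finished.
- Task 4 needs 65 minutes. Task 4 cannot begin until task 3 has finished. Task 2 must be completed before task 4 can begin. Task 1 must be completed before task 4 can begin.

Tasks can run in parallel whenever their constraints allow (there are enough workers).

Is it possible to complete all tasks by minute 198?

Yes

Task 1 can start immediately at minute 0; it finishes at minute 31.
Task 2 cannot begin until task 1 (finishes minute 31). It runs from minute 31 to 31 + 45 = minute 76.
After task 2 (finishes minute 76), task 3 can start at minute 76 and finishes at minute 131.
Task 4 cannot start until task 3 (finishes minute 131); task 2 (finishes minute 76); task 1 (finishes minute 31). The controlling bound is minute 131, so task 4 finishes at 131 + 65 = minute 196.
Every task is finished by minute 196, which is no later than the deadline of 198, so the schedule is feasible.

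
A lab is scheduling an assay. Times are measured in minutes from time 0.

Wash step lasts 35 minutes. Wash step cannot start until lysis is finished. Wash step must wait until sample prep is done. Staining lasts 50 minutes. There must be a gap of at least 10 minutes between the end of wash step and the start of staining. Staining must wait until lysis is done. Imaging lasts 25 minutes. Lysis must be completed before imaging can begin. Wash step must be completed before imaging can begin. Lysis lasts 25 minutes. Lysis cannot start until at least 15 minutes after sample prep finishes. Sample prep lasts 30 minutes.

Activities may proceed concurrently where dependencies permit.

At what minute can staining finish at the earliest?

Nothing blocks sample prep, so it runs from minute 0 to minute 30.
Lysis waits on sample prep (finishes minute 30, plus 15-minute gap → minute 45), so it starts at minute 45 and finishes at 45 + 25 = minute 70.
Wash step has to wait for lysis (finishes minute 70); sample prep (finishes minute 30). The latest of these is minute 70, so wash step runs minute 70 to 70 + 35 = minute 105.
Staining cannot start until wash step (finishes minute 105, plus 10-minute gap → minute 115); lysis (finishes minute 70). The controlling bound is minute 115, so staining finishes at 115 + 50 = minute 165.

165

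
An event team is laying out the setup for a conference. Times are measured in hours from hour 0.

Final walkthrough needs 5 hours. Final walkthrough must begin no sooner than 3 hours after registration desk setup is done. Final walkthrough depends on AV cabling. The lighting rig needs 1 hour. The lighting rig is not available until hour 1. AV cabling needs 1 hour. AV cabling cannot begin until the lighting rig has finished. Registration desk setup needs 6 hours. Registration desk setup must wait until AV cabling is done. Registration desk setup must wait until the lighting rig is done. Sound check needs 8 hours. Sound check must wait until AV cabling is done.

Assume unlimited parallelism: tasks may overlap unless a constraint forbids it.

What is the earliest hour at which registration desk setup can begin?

3

The lighting rig waits on its own release at hour 1, so it starts at hour 1 and finishes at 1 + 1 = hour 2.
AV cabling cannot begin until the lighting rig (finishes hour 2). It runs from hour 2 to 2 + 1 = hour 3.
Registration desk setup waits on AV cabling (finishes hour 3); the lighting rig (finishes hour 2). The latest of these is hour 3, which is the earliest registration desk setup can start.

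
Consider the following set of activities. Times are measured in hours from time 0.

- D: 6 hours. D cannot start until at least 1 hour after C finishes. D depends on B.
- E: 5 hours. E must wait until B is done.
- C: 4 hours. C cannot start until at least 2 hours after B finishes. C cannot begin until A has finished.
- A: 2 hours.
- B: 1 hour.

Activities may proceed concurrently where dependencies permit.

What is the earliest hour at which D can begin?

B has no prerequisites, so it starts at hour 0 and finishes at hour 1.
Nothing blocks A, so it runs from hour 0 to hour 2.
C needs all of B (finishes hour 1, plus 2-hour gap → hour 3); A (finishes hour 2). That puts its earliest start at hour 3; it finishes at 3 + 4 = hour 7.
D waits on C (finishes hour 7, plus 1-hour gap → hour 8); B (finishes hour 1). The latest of these is hour 8, which is the earliest D can start.

8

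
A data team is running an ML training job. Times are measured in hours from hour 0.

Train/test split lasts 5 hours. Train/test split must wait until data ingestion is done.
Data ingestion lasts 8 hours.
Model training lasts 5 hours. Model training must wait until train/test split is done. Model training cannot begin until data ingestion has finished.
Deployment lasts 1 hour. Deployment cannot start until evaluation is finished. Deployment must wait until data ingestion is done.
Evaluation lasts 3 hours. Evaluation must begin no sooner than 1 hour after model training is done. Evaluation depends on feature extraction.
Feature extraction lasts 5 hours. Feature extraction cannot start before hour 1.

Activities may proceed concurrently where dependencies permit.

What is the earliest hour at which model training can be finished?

Nothing blocks data ingestion, so it runs from hour 0 to hour 8.
After data ingestion (finishes hour 8), train/test split can start at hour 8 and finishes at hour 13.
Model training cannot start until train/test split (finishes hour 13); data ingestion (finishes hour 8). The controlling bound is hour 13, so model training finishes at 13 + 5 = hour 18.

18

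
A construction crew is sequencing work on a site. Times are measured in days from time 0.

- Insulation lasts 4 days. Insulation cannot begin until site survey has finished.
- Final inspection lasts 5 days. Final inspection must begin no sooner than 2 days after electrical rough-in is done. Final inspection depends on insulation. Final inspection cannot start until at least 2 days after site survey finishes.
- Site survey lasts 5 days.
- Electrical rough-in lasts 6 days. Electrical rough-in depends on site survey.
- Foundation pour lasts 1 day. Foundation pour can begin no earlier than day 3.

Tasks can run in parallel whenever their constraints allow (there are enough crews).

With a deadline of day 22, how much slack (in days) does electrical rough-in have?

4

Site survey has no prerequisites, so it starts at day 0 and finishes at day 5.
Electrical rough-in cannot begin until site survey (finishes day 5). It runs from day 5 to 5 + 6 = day 11.

Working backward from the deadline:
Final inspection must finish by day 22; it takes 5 days, so it must start by 22 − 5 = day 17.
Since final inspection (must start by day 17, minus 2-day gap → day 15) depends on it, electrical rough-in must finish by day 15. Backing off its 6-day duration gives a latest start of day 9.
So electrical rough-in can start as early as day 5 and as late as day 9, giving 9 − 5 = 4 days of slack.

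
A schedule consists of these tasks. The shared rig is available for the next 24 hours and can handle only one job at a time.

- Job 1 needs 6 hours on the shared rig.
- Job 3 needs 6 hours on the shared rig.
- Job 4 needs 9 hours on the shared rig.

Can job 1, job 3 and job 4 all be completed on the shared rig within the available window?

Running back to back, the jobs need 6 + 6 + 9 = 21 hours on the shared rig.
Since 21 ≤ 24, they fit within the window.

Yes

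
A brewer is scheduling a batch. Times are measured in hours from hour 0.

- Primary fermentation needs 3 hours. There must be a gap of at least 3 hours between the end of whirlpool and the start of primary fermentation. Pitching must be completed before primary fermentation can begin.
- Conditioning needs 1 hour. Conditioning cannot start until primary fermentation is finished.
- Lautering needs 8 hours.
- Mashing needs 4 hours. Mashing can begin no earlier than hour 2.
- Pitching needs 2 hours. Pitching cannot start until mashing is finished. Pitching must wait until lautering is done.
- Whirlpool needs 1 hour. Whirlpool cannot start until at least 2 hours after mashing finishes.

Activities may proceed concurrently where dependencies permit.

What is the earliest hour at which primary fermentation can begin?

12

Lautering can start immediately at hour 0; it finishes at hour 8.
Mashing waits on its own release at hour 2, so it starts at hour 2 and finishes at 2 + 4 = hour 6.
For pitching: mashing (finishes hour 6); lautering (finishes hour 8). Taking the maximum gives a start of hour 8, and it finishes at 8 + 2 = hour 10.
Whirlpool waits on mashing (finishes hour 6, plus 2-hour gap → hour 8), so it starts at hour 8 and finishes at 8 + 1 = hour 9.
Primary fermentation waits on whirlpool (finishes hour 9, plus 3-hour gap → hour 12); pitching (finishes hour 10). The latest of these is hour 12, which is the earliest primary fermentation can start.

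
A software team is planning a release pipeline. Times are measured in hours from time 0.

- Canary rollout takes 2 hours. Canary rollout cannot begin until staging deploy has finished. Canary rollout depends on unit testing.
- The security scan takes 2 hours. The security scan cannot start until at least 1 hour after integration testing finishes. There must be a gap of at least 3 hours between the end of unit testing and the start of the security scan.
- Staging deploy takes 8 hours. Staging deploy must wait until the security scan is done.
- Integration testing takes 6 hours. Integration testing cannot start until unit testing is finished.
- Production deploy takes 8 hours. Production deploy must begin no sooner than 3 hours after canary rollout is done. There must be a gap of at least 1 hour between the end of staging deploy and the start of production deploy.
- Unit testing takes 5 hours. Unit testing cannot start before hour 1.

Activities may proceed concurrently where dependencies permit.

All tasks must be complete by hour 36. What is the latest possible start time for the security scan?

13

To finish by hour 36, production deploy (duration 8) must start no later than hour 28.
Canary rollout feeds into production deploy (must start by hour 28, minus 3-hour gap → hour 25); so canary rollout must finish by hour 25 and therefore start by hour 23.
Staging deploy feeds canary rollout (must start by hour 23); production deploy (must start by hour 28, minus 1-hour gap → hour 27). Taking the minimum, staging deploy must finish by hour 23 and start by 23 − 8 = hour 15.
The security scan must finish before staging deploy (must start by hour 15). With a 2-hour duration, the security scan must start by 15 − 2 = hour 13.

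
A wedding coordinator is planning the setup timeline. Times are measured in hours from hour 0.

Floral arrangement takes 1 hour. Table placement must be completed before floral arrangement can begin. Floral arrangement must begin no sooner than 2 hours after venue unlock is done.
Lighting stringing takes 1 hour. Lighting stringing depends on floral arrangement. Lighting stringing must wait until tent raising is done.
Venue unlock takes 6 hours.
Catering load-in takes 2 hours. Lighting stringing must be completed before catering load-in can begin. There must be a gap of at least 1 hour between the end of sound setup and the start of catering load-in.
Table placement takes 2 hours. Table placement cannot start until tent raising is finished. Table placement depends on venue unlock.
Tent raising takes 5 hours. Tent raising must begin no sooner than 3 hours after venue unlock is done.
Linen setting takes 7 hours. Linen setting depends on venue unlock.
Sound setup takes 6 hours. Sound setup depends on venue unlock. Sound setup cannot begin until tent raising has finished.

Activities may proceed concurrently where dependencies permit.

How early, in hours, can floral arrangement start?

16

Nothing blocks venue unlock, so it runs from hour 0 to hour 6.
After venue unlock (finishes hour 6, plus 3-hour gap → hour 9), tent raising can start at hour 9 and finishes at hour 14.
Table placement cannot start until tent raising (finishes hour 14); venue unlock (finishes hour 6). The controlling bound is hour 14, so table placement finishes at 14 + 2 = hour 16.
Floral arrangement waits on table placement (finishes hour 16); venue unlock (finishes hour 6, plus 2-hour gap → hour 8). The latest of these is hour 16, which is the earliest floral arrangement can start.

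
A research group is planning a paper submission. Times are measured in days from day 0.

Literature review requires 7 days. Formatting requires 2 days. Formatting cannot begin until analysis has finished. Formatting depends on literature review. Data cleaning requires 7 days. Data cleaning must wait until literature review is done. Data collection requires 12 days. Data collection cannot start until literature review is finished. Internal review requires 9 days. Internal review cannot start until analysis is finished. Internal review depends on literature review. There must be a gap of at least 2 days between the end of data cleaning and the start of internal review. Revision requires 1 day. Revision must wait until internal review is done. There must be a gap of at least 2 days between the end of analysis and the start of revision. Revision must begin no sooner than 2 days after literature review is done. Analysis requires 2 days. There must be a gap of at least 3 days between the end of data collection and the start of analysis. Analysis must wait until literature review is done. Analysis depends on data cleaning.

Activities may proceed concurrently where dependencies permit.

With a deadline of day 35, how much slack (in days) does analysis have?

1

Literature review can start immediately at day 0; it finishes at day 7.
After literature review (finishes day 7), data cleaning can start at day 7 and finishes at day 14.
Data collection waits on literature review (finishes day 7), so it starts at day 7 and finishes at 7 + 12 = day 19.
Analysis cannot start until data collection (finishes day 19, plus 3-day gap → day 22); literature review (finishes day 7); data cleaning (finishes day 14). The controlling bound is day 22, so analysis finishes at 22 + 2 = day 24.

Working backward from the deadline:
Revision must finish by day 35; it takes 1 day, so it must start by 35 − 1 = day 34.
Since revision (must start by day 34) depends on it, internal review must finish by day 34. Backing off its 9-day duration gives a latest start of day 25.
Nothing follows formatting; the deadline of day 35 is its only limit. It must start by 35 − 2 = day 33.
Analysis has several dependents: internal review (must start by day 25); revision (must start by day 34, minus 2-day gap → day 32); formatting (must start by day 33). The earliest of those limits is day 25, so analysis must start by 25 − 2 = day 23.
So analysis can start as early as day 22 and as late as day 23, giving 23 − 22 = 1 day of slack.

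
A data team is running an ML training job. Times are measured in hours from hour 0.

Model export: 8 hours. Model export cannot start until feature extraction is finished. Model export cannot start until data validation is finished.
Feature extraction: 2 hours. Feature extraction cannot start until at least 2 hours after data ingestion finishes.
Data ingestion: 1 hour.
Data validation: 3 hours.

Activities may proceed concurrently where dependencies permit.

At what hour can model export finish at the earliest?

13

Nothing blocks data validation, so it runs from hour 0 to hour 3.
Data ingestion has no prerequisites, so it starts at hour 0 and finishes at hour 1.
After data ingestion (finishes hour 1, plus 2-hour gap → hour 3), feature extraction can start at hour 3 and finishes at hour 5.
For model export: feature extraction (finishes hour 5); data validation (finishes hour 3). Taking the maximum gives a start of hour 5, and it finishes at 5 + 8 = hour 13.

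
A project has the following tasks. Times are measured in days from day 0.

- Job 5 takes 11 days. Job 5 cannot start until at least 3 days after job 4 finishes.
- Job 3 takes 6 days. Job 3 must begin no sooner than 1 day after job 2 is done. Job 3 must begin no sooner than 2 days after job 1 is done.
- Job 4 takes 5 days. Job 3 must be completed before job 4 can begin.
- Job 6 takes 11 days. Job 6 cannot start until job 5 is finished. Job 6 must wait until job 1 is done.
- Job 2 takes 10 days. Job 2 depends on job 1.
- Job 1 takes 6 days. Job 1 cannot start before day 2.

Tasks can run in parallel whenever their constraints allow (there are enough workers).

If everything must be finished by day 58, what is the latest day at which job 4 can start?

28

Nothing follows job 6; the deadline of day 58 is its only limit. It must start by 58 − 11 = day 47.
Job 5 has to be done before job 6 (must start by day 47). That means finishing by day 47, i.e. starting by 47 − 11 = day 36.
Job 4 must finish before job 5 (must start by day 36, minus 3-day gap → day 33). With a 5-day duration, job 4 must start by 33 − 5 = day 28.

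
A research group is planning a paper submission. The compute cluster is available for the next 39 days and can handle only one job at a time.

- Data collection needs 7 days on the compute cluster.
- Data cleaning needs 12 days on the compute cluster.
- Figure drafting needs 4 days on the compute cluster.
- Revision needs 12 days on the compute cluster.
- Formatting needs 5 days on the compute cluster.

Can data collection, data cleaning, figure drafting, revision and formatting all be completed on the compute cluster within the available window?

No

Running back to back, the jobs need 7 + 12 + 4 + 12 + 5 = 40 days on the compute cluster.
Since 40 > 39, they cannot all fit.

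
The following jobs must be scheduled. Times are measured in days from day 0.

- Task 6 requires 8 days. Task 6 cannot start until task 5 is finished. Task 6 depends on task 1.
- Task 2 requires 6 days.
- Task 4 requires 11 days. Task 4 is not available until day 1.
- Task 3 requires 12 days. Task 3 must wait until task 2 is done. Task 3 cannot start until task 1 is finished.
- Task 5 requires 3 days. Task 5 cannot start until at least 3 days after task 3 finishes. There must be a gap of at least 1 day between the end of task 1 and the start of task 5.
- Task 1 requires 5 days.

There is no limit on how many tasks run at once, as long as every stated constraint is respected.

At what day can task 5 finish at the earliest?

Task 2 can start immediately at day 0; it finishes at day 6.
Nothing blocks task 1, so it runs from day 0 to day 5.
Task 3 cannot start until task 2 (finishes day 6); task 1 (finishes day 5). The controlling bound is day 6, so task 3 finishes at 6 + 12 = day 18.
Task 5 needs all of task 3 (finishes day 18, plus 3-day gap → day 21); task 1 (finishes day 5, plus 1-day gap → day 6). That puts its earliest start at day 21; it finishes at 21 + 3 = day 24.

24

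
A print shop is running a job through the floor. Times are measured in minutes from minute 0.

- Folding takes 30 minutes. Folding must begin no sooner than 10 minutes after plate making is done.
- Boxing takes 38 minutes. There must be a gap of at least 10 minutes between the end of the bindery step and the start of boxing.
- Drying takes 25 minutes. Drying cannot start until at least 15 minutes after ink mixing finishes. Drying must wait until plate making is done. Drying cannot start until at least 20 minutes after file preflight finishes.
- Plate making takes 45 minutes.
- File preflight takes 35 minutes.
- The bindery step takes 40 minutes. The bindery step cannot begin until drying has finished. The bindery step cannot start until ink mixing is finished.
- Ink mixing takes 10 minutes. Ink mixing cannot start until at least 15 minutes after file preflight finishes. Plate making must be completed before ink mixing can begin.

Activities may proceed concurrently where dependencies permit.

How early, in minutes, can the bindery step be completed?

140

Nothing blocks plate making, so it runs from minute 0 to minute 45.
File preflight has no prerequisites, so it starts at minute 0 and finishes at minute 35.
Ink mixing cannot start until file preflight (finishes minute 35, plus 15-minute gap → minute 50); plate making (finishes minute 45). The controlling bound is minute 50, so ink mixing finishes at 50 + 10 = minute 60.
Drying cannot start until ink mixing (finishes minute 60, plus 15-minute gap → minute 75); plate making (finishes minute 45); file preflight (finishes minute 35, plus 20-minute gap → minute 55). The controlling bound is minute 75, so drying finishes at 75 + 25 = minute 100.
For the bindery step: drying (finishes minute 100); ink mixing (finishes minute 60). Taking the maximum gives a start of minute 100, and it finishes at 100 + 40 = minute 140.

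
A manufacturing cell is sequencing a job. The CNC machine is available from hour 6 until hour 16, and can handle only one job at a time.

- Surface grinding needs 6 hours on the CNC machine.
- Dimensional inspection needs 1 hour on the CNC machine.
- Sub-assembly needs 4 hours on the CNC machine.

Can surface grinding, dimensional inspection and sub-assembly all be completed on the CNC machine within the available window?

No

The CNC machine window is 16 − 6 = 10 hours.
Running back to back, the jobs need 6 + 1 + 4 = 11 hours on the CNC machine.
Since 11 > 10, they cannot all fit.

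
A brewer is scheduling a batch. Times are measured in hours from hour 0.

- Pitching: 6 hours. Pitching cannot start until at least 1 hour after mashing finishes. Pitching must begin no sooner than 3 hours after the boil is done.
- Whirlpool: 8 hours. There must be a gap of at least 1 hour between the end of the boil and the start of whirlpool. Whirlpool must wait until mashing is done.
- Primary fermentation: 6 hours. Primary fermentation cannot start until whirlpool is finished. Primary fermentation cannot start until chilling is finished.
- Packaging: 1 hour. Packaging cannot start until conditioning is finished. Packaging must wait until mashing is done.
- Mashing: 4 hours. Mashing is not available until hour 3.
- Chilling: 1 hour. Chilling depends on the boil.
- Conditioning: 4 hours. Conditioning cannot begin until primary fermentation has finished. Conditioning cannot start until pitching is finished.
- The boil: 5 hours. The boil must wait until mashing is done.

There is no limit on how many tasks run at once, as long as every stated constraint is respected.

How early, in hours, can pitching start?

Mashing waits on its own release at hour 3, so it starts at hour 3 and finishes at 3 + 4 = hour 7.
The boil cannot begin until mashing (finishes hour 7). It runs from hour 7 to 7 + 5 = hour 12.
Pitching waits on mashing (finishes hour 7, plus 1-hour gap → hour 8); the boil (finishes hour 12, plus 3-hour gap → hour 15). The latest of these is hour 15, which is the earliest pitching can start.

15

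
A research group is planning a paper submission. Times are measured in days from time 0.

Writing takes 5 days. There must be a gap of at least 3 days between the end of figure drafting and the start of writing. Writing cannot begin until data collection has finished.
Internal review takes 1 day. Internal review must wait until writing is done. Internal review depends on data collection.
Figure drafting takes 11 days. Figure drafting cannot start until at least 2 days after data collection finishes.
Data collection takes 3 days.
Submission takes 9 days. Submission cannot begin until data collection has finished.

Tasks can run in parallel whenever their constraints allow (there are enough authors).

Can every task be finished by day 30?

Yes

Nothing blocks data collection, so it runs from day 0 to day 3.
After data collection (finishes day 3), submission can start at day 3 and finishes at day 12.
Figure drafting waits on data collection (finishes day 3, plus 2-day gap → day 5), so it starts at day 5 and finishes at 5 + 11 = day 16.
Writing needs all of figure drafting (finishes day 16, plus 3-day gap → day 19); data collection (finishes day 3). That puts its earliest start at day 19; it finishes at 19 + 5 = day 24.
Internal review has to wait for writing (finishes day 24); data collection (finishes day 3). The latest of these is day 24, so internal review runs day 24 to 24 + 1 = day 25.
Every task is finished by day 25, which is no later than the deadline of 30, so the schedule is feasible.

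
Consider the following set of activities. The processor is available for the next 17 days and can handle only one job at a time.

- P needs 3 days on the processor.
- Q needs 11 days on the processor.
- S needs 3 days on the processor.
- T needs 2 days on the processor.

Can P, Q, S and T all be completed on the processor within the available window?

Running back to back, the jobs need 3 + 11 + 3 + 2 = 19 days on the processor.
Since 19 > 17, they cannot all fit.

No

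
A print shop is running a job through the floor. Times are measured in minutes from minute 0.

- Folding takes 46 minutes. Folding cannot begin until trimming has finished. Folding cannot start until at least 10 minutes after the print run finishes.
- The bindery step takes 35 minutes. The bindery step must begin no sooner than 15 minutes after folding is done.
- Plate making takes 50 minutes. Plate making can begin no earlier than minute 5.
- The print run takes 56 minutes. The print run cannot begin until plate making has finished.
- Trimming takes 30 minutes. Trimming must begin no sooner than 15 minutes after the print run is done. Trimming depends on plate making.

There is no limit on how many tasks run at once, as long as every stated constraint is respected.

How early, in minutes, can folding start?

Plate making waits on its own release at minute 5, so it starts at minute 5 and finishes at 5 + 50 = minute 55.
The print run waits on plate making (finishes minute 55), so it starts at minute 55 and finishes at 55 + 56 = minute 111.
For trimming: the print run (finishes minute 111, plus 15-minute gap → minute 126); plate making (finishes minute 55). Taking the maximum gives a start of minute 126, and it finishes at 126 + 30 = minute 156.
Folding waits on trimming (finishes minute 156); the print run (finishes minute 111, plus 10-minute gap → minute 121). The latest of these is minute 156, which is the earliest folding can start.

156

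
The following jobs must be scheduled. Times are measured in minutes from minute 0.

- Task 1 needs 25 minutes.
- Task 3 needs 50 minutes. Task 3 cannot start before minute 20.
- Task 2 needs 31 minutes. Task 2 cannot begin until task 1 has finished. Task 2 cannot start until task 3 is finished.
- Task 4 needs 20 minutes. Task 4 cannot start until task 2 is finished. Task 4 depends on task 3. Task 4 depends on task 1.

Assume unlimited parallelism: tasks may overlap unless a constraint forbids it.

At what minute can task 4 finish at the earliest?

121

Task 3 cannot begin until its own release at minute 20. It runs from minute 20 to 20 + 50 = minute 70.
Task 1 can start immediately at minute 0; it finishes at minute 25.
Task 2 cannot start until task 1 (finishes minute 25); task 3 (finishes minute 70). The controlling bound is minute 70, so task 2 finishes at 70 + 31 = minute 101.
Task 4 has to wait for task 2 (finishes minute 101); task 3 (finishes minute 70); task 1 (finishes minute 25). The latest of these is minute 101, so task 4 runs minute 101 to 101 + 20 = minute 121.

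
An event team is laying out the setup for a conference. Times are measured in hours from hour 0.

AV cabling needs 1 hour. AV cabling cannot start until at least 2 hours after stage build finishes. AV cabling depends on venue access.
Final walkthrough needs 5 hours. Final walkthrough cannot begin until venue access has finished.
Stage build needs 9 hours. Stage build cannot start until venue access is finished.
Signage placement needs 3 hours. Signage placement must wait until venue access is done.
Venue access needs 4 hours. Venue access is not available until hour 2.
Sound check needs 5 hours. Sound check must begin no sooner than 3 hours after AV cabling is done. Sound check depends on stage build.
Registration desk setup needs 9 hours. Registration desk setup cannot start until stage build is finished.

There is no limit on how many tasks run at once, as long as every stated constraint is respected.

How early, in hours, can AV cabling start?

Venue access cannot begin until its own release at hour 2. It runs from hour 2 to 2 + 4 = hour 6.
Stage build waits on venue access (finishes hour 6), so it starts at hour 6 and finishes at 6 + 9 = hour 15.
AV cabling waits on stage build (finishes hour 15, plus 2-hour gap → hour 17); venue access (finishes hour 6). The latest of these is hour 17, which is the earliest AV cabling can start.

17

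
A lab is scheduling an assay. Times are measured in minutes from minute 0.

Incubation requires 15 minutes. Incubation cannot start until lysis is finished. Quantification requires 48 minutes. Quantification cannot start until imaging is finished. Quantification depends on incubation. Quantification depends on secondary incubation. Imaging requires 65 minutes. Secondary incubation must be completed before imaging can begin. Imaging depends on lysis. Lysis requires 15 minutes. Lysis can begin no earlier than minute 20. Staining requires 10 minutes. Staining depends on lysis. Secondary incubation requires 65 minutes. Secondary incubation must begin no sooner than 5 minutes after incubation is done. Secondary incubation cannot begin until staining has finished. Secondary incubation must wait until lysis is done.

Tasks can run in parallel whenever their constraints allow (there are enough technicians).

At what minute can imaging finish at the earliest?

185

Lysis cannot begin until its own release at minute 20. It runs from minute 20 to 20 + 15 = minute 35.
Staining cannot begin until lysis (finishes minute 35). It runs from minute 35 to 35 + 10 = minute 45.
After lysis (finishes minute 35), incubation can start at minute 35 and finishes at minute 50.
For secondary incubation: incubation (finishes minute 50, plus 5-minute gap → minute 55); staining (finishes minute 45); lysis (finishes minute 35). Taking the maximum gives a start of minute 55, and it finishes at 55 + 65 = minute 120.
For imaging: secondary incubation (finishes minute 120); lysis (finishes minute 35). Taking the maximum gives a start of minute 120, and it finishes at 120 + 65 = minute 185.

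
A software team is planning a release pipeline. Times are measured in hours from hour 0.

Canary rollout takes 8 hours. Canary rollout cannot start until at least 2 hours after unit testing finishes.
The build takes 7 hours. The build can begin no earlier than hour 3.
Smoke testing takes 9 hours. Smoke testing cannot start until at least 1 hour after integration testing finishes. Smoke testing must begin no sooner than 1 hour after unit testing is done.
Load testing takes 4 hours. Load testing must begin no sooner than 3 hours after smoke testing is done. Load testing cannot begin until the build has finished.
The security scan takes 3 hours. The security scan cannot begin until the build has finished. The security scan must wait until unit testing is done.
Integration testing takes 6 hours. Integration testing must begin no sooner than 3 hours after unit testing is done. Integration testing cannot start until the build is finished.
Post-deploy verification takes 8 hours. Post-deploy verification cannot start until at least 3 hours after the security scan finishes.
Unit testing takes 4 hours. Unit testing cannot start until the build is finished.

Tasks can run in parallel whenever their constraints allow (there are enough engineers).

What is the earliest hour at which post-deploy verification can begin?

After its own release at hour 3, the build can start at hour 3 and finishes at hour 10.
After the build (finishes hour 10), unit testing can start at hour 10 and finishes at hour 14.
The security scan cannot start until the build (finishes hour 10); unit testing (finishes hour 14). The controlling bound is hour 14, so the security scan finishes at 14 + 3 = hour 17.
Post-deploy verification waits on the security scan (finishes hour 17, plus 3-hour gap → hour 20), so the earliest it can start is hour 20.

20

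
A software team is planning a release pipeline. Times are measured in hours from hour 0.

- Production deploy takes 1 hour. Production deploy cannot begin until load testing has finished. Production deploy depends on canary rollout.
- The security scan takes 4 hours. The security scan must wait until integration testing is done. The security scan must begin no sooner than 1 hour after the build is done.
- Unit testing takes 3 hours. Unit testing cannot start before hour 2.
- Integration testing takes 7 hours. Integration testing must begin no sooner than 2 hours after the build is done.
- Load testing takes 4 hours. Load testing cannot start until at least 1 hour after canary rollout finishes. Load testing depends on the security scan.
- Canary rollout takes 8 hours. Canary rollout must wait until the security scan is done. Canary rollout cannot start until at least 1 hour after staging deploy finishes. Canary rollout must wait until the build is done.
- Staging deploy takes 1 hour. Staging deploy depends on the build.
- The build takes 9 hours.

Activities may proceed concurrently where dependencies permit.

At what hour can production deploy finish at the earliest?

36

Nothing blocks the build, so it runs from hour 0 to hour 9.
After the build (finishes hour 9), staging deploy can start at hour 9 and finishes at hour 10.
Integration testing cannot begin until the build (finishes hour 9, plus 2-hour gap → hour 11). It runs from hour 11 to 11 + 7 = hour 18.
The security scan needs all of integration testing (finishes hour 18); the build (finishes hour 9, plus 1-hour gap → hour 10). That puts its earliest start at hour 18; it finishes at 18 + 4 = hour 22.
For canary rollout: the security scan (finishes hour 22); staging deploy (finishes hour 10, plus 1-hour gap → hour 11); the build (finishes hour 9). Taking the maximum gives a start of hour 22, and it finishes at 22 + 8 = hour 30.
For load testing: canary rollout (finishes hour 30, plus 1-hour gap → hour 31); the security scan (finishes hour 22). Taking the maximum gives a start of hour 31, and it finishes at 31 + 4 = hour 35.
Production deploy needs all of load testing (finishes hour 35); canary rollout (finishes hour 30). That puts its earliest start at hour 35; it finishes at 35 + 1 = hour 36.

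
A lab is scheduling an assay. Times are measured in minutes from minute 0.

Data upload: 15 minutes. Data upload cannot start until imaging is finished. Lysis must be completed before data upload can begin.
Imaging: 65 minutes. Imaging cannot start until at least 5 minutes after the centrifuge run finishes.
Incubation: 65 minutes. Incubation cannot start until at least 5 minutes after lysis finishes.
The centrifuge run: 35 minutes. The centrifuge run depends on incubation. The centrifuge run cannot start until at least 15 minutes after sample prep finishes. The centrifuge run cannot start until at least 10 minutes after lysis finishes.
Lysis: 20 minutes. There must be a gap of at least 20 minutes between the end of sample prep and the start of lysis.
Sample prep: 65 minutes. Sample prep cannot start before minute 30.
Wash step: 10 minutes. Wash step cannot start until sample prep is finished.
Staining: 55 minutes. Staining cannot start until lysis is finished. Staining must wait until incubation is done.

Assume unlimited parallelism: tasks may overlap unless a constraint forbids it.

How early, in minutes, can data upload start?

Sample prep waits on its own release at minute 30, so it starts at minute 30 and finishes at 30 + 65 = minute 95.
Lysis waits on sample prep (finishes minute 95, plus 20-minute gap → minute 115), so it starts at minute 115 and finishes at 115 + 20 = minute 135.
After lysis (finishes minute 135, plus 5-minute gap → minute 140), incubation can start at minute 140 and finishes at minute 205.
The centrifuge run cannot start until incubation (finishes minute 205); sample prep (finishes minute 95, plus 15-minute gap → minute 110); lysis (finishes minute 135, plus 10-minute gap → minute 145). The controlling bound is minute 205, so the centrifuge run finishes at 205 + 35 = minute 240.
Imaging cannot begin until the centrifuge run (finishes minute 240, plus 5-minute gap → minute 245). It runs from minute 245 to 245 + 65 = minute 310.
Data upload waits on imaging (finishes minute 310); lysis (finishes minute 135). The latest of these is minute 310, which is the earliest data upload can start.

310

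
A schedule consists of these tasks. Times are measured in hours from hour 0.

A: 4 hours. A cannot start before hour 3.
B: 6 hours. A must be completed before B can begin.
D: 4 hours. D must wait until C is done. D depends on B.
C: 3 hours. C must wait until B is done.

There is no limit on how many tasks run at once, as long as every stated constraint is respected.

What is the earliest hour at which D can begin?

16

After its own release at hour 3, A can start at hour 3 and finishes at hour 7.
After A (finishes hour 7), B can start at hour 7 and finishes at hour 13.
C waits on B (finishes hour 13), so it starts at hour 13 and finishes at 13 + 3 = hour 16.
D waits on C (finishes hour 16); B (finishes hour 13). The latest of these is hour 16, which is the earliest D can start.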